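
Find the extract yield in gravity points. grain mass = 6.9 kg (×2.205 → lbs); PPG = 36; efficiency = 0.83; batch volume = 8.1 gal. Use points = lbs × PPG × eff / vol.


lbs = 6.9 × 2.205 = 15.2145
points = 15.2145 × 36 × 0.83 / 8.1

56.1246 points


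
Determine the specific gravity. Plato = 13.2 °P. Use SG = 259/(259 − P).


SG = 259/(259 − 13.2)

1.0537


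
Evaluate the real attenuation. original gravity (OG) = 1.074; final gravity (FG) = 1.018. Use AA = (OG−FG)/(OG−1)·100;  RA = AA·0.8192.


AA = (1.074 − 1.018)/(1.074 − 1)·100 = 75.6757
RA = 75.6757·0.8192

61.9935 %


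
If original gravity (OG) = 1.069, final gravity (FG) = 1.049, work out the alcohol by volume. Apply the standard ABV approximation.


ABV = (OG − FG) · 131.25
ABV = (1.069 − 1.049) · 131.25

2.6250 % ABV


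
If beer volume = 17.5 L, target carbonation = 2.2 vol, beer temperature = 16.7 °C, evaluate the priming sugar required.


residual = 14.695·(0.01821 + 0.09011·e^(−0.04·T));  sugar = (target − residual)·4.0·V
residual = 14.695·(0.01821 + 0.09011·e^(−0.04·16.7)) = 0.9465
sugar = (2.2 − 0.9465)·4.0·17.5

87.7422 g


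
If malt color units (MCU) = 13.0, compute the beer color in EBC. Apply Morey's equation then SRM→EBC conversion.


SRM = 1.4922·MCU^0.6859;  EBC = SRM·1.97
SRM = 1.4922·13.0^0.6859 = 8.6672
EBC = 8.6672·1.97

17.0745 EBC


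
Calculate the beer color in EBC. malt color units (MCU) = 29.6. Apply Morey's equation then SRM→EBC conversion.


SRM = 1.4922·MCU^0.6859;  EBC = SRM·1.97
SRM = 1.4922·29.6^0.6859 = 15.2400
EBC = 15.2400·1.97

30.0229 EBC


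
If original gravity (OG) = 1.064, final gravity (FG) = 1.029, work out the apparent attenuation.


AA = (OG − FG)/(OG − 1) · 100
AA = (1.064 − 1.029)/(1.064 − 1) · 100

54.6875 %


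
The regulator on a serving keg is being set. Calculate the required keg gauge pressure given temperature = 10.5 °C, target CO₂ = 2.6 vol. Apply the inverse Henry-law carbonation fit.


psi = vols/(0.01821 + 0.09011·e^(−0.04·T)) − 14.695
psi = 2.6/(0.01821 + 0.09011·e^(−0.04·10.5)) − 14.695

18.8896 psi


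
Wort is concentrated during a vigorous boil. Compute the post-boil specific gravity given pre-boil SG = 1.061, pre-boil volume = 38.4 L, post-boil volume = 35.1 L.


SG_post = 1 + (SG_pre − 1)·V_pre/V_post
pts_pre = (1.061 − 1)·1000 = 61.0000
pts_post = 61.0000·38.4/35.1 = 66.7350
SG_post = 1 + 66.7350/1000

1.0667


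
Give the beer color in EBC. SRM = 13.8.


EBC = SRM · 1.97
EBC = 13.8 · 1.97

27.1860 EBC


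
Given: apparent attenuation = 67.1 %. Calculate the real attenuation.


RA = AA · 0.8192
RA = 67.1 · 0.8192

54.9683 %


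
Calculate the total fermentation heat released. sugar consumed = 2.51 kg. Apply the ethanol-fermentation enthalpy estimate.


Q = m_sugar · 590 kJ/kg
Q = 2.51 · 590

1480.9000 kJ


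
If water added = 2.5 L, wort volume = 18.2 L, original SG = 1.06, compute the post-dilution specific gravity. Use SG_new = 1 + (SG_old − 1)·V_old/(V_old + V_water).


pts = (1.06 − 1)·1000·18.2/(18.2 + 2.5) = 52.7536
SG_new = 1 + 52.7536/1000

1.0528


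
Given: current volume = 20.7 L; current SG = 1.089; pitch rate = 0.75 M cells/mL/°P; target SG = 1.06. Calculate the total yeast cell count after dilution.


V_w = V·((SG_c−1)/(SG_t−1)−1);  °P = 259 − 259/SG_t;  cells = rate·(V+V_w)·°P
V_w = 20.7·((1.089−1)/(1.06−1)−1) = 10.0050
V_final = 20.7 + 10.0050 = 30.7050
°P = 259 − 259/1.06 = 14.6604
cells = 0.75·30.7050·14.6604

337.6102 billion cells


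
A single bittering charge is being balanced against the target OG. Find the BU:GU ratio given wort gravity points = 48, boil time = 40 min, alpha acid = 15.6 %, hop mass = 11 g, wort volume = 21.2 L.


U = 1.65·0.000125^(GP/1000)·(1−e^(−0.04t))/4.15;  IBU = (α/100)·m·U·1000/V;  BU:GU = IBU/GP
U = 1.65·0.000125^(48/1000)·(1−e^(−0.04·40))/4.15 = 0.2061
IBU = (15.6/100)·11·0.2061·1000/21.2 = 16.6851
BU:GU = 16.6851/48

0.3476


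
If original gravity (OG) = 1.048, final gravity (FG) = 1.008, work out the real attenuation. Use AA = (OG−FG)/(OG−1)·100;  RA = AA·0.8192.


AA = (1.048 − 1.008)/(1.048 − 1)·100 = 83.3333
RA = 83.3333·0.8192

68.2667 %


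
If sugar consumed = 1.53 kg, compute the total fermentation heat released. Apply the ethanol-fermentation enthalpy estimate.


Q = m_sugar · 590 kJ/kg
Q = 1.53 · 590

902.7000 kJ


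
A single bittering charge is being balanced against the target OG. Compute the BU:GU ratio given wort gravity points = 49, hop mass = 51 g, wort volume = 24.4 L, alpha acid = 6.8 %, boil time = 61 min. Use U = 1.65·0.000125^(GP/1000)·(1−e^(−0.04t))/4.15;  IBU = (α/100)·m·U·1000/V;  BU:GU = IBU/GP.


U = 1.65·0.000125^(49/1000)·(1−e^(−0.04·61))/4.15 = 0.2337
IBU = (6.8/100)·51·0.2337·1000/24.4 = 33.2099
BU:GU = 33.2099/49

0.6778


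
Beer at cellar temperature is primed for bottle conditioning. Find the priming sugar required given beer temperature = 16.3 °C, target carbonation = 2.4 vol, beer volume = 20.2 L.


residual = 14.695·(0.01821 + 0.09011·e^(−0.04·T));  sugar = (target − residual)·4.0·V
residual = 14.695·(0.01821 + 0.09011·e^(−0.04·16.3)) = 0.9575
sugar = (2.4 − 0.9575)·4.0·20.2

116.5548 g


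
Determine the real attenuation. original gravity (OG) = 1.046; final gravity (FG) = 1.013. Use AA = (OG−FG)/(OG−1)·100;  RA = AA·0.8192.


AA = (1.046 − 1.013)/(1.046 − 1)·100 = 71.7391
RA = 71.7391·0.8192

58.7687 %


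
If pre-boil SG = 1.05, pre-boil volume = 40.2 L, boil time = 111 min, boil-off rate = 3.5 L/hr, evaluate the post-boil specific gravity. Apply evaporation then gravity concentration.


V_post = V_pre − rate·(t/60);  SG_post = 1 + (SG_pre−1)·V_pre/V_post
V_post = 40.2 − 3.5·(111/60) = 33.7250
SG_post = 1 + (1.05 − 1)·40.2/33.7250

1.0596


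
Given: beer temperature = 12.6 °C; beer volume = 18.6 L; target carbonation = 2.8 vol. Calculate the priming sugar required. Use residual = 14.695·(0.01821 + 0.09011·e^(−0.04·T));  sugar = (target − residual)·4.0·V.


residual = 14.695·(0.01821 + 0.09011·e^(−0.04·12.6)) = 1.0675
sugar = (2.8 − 1.0675)·4.0·18.6

128.8952 g


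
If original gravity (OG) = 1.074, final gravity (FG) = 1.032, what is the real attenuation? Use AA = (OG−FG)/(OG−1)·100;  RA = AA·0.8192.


AA = (1.074 − 1.032)/(1.074 − 1)·100 = 56.7568
RA = 56.7568·0.8192

46.4951 %


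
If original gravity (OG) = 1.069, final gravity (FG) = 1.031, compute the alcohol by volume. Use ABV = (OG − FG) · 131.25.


ABV = (1.069 − 1.031) · 131.25

4.9875 % ABV


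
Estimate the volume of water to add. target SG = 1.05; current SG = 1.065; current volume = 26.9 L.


V_water = V·((SG_curr − 1)/(SG_target − 1) − 1)
V_water = 26.9·((1.065 − 1)/(1.05 − 1) − 1)

8.0700 L


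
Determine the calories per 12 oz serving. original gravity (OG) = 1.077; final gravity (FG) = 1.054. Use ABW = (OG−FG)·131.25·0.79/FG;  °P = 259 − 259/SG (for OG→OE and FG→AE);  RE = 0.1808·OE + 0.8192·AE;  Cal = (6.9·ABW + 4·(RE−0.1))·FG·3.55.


ABW = (1.077 − 1.054)·131.25·0.79/1.054 = 2.2626
OE = 259 − 259/1.077 = 18.5172 °P
AE = 259 − 259/1.054 = 13.2694 °P
RE = 0.1808·18.5172 + 0.8192·13.2694 = 14.2182 °P
Cal = (6.9·2.2626 + 4·(14.2182−0.1))·1.054·3.55

269.7208 kcal


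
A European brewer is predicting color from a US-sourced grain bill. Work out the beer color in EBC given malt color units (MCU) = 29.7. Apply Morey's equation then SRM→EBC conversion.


SRM = 1.4922·MCU^0.6859;  EBC = SRM·1.97
SRM = 1.4922·29.7^0.6859 = 15.2753
EBC = 15.2753·1.97

30.0924 EBC


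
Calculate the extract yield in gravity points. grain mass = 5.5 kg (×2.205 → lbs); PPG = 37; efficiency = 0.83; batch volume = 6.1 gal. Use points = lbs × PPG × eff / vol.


lbs = 5.5 × 2.205 = 12.1275
points = 12.1275 × 37 × 0.83 / 6.1

61.0550 points


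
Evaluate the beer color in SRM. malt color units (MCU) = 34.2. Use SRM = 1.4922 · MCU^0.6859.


SRM = 1.4922 · 34.2^0.6859

16.8273 SRM


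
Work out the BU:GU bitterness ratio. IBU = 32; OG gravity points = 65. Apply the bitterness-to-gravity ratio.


BU:GU = IBU / OG_points
BU:GU = 32 / 65

0.4923


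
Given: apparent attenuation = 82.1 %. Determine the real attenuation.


RA = AA · 0.8192
RA = 82.1 · 0.8192

67.2563 %


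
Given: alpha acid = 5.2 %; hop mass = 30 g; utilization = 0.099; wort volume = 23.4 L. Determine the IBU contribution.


IBU = (α/100)·mass·U·1000 / V
IBU = (5.2/100)·30·0.099·1000 / 23.4

6.6000 IBU


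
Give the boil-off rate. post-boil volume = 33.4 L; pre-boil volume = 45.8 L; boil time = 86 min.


rate = (V_pre − V_post) / (t_min/60)
rate = (45.8 − 33.4) / (86/60)

8.6512 L/hr


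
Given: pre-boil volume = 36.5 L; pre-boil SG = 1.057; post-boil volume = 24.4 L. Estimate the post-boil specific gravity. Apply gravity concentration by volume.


SG_post = 1 + (SG_pre − 1)·V_pre/V_post
pts_pre = (1.057 − 1)·1000 = 57.0000
pts_post = 57.0000·36.5/24.4 = 85.2664
SG_post = 1 + 85.2664/1000

1.0853


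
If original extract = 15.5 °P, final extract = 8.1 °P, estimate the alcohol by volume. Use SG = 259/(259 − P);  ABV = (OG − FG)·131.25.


OG = 259/(259 − 15.5) = 1.0637
FG = 259/(259 − 8.1) = 1.0323
ABV = (1.0637 − 1.0323)·131.25

4.1175 % ABV


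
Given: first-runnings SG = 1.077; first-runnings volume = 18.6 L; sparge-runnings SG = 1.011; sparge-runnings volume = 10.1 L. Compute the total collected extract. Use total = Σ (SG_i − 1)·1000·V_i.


first = (1.077 − 1)·1000·18.6 = 1432.2000
sparge = (1.011 − 1)·1000·10.1 = 111.1000
total = 1432.2000 + 111.1000

1543.3000 gravity·L


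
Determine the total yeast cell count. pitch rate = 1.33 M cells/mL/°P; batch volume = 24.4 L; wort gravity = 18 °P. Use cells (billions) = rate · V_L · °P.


cells = 1.33 · 24.4 · 18

584.1360 billion cells


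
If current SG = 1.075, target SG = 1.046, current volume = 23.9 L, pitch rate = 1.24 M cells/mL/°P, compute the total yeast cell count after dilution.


V_w = V·((SG_c−1)/(SG_t−1)−1);  °P = 259 − 259/SG_t;  cells = rate·(V+V_w)·°P
V_w = 23.9·((1.075−1)/(1.046−1)−1) = 15.0674
V_final = 23.9 + 15.0674 = 38.9674
°P = 259 − 259/1.046 = 11.3901
cells = 1.24·38.9674·11.3901

550.3626 billion cells


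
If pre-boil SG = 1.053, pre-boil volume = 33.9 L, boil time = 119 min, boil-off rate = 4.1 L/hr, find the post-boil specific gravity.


V_post = V_pre − rate·(t/60);  SG_post = 1 + (SG_pre−1)·V_pre/V_post
V_post = 33.9 − 4.1·(119/60) = 25.7683
SG_post = 1 + (1.053 − 1)·33.9/25.7683

1.0697


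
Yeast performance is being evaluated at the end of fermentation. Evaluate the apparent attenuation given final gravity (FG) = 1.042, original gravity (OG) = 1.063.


AA = (OG − FG)/(OG − 1) · 100
AA = (1.063 − 1.042)/(1.063 − 1) · 100

33.3333 %


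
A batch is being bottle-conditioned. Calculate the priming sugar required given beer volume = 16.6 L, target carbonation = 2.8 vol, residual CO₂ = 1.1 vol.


sugar = (target − residual)·4.0·V
sugar = (2.8 − 1.1)·4.0·16.6

112.8800 g


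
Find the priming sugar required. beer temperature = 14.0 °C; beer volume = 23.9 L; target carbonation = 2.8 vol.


residual = 14.695·(0.01821 + 0.09011·e^(−0.04·T));  sugar = (target − residual)·4.0·V
residual = 14.695·(0.01821 + 0.09011·e^(−0.04·14.0)) = 1.0240
sugar = (2.8 − 1.0240)·4.0·23.9

169.7883 g


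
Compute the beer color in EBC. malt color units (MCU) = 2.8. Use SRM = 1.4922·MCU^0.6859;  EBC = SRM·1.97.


SRM = 1.4922·2.8^0.6859 = 3.0237
EBC = 3.0237·1.97

5.9566 EBC


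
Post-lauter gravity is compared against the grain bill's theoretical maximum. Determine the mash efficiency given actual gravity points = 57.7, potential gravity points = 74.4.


efficiency = actual / potential × 100
efficiency = 57.7 / 74.4 × 100

77.5538 %


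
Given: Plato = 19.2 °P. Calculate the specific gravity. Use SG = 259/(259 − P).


SG = 259/(259 − 19.2)

1.0801


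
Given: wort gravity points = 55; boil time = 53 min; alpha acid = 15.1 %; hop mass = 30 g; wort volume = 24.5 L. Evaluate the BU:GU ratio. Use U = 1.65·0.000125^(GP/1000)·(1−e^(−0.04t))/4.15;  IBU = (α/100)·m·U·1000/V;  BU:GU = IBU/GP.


U = 1.65·0.000125^(55/1000)·(1−e^(−0.04·53))/4.15 = 0.2134
IBU = (15.1/100)·30·0.2134·1000/24.5 = 39.4607
BU:GU = 39.4607/55

0.7175


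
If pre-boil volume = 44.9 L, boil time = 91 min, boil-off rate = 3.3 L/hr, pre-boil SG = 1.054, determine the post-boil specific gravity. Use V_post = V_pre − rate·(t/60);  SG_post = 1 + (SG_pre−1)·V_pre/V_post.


V_post = 44.9 − 3.3·(91/60) = 39.8950
SG_post = 1 + (1.054 − 1)·44.9/39.8950

1.0608


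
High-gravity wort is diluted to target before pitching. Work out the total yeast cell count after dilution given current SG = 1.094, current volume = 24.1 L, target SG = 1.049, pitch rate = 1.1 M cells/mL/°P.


V_w = V·((SG_c−1)/(SG_t−1)−1);  °P = 259 − 259/SG_t;  cells = rate·(V+V_w)·°P
V_w = 24.1·((1.094−1)/(1.049−1)−1) = 22.1327
V_final = 24.1 + 22.1327 = 46.2327
°P = 259 − 259/1.049 = 12.0982
cells = 1.1·46.2327·12.0982

615.2645 billion cells


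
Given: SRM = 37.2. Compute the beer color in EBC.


EBC = SRM · 1.97
EBC = 37.2 · 1.97

73.2840 EBC


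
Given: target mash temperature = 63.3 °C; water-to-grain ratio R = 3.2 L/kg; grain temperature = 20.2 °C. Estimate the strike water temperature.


T_strike = (0.41/R)·(T_mash − T_grain) + T_mash
T_strike = (0.41/3.2)·(63.3 − 20.2) + 63.3

68.8222 °C


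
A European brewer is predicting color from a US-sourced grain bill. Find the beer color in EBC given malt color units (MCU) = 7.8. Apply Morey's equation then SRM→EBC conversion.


SRM = 1.4922·MCU^0.6859;  EBC = SRM·1.97
SRM = 1.4922·7.8^0.6859 = 6.1054
EBC = 6.1054·1.97

12.0277 EBC


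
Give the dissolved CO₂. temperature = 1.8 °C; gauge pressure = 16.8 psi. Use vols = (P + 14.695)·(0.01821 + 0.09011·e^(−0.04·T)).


vols = (16.8 + 14.695)·(0.01821 + 0.09011·e^(−0.04·1.8))

3.2144 volumes


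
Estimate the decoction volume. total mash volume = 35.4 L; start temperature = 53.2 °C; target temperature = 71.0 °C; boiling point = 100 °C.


V_dec = V_total·(T_target − T_start)/(T_boil − T_start)
V_dec = 35.4·(71.0 − 53.2)/(100 − 53.2)

13.4641 L


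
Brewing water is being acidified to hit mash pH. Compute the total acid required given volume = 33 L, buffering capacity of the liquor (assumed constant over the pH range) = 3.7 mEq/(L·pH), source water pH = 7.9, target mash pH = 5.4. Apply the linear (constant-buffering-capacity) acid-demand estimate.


acid = buffering capacity · (pH_source − pH_target) · V
acid = 3.7 · (7.9 − 5.4) · 33

305.2500 mEq


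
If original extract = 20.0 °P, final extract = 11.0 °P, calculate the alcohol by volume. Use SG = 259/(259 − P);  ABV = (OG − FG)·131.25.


OG = 259/(259 − 20.0) = 1.0837
FG = 259/(259 − 11.0) = 1.0444
ABV = (1.0837 − 1.0444)·131.25

5.1617 % ABV


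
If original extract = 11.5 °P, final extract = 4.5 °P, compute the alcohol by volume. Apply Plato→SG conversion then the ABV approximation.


SG = 259/(259 − P);  ABV = (OG − FG)·131.25
OG = 259/(259 − 11.5) = 1.0465
FG = 259/(259 − 4.5) = 1.0177
ABV = (1.0465 − 1.0177)·131.25

3.7778 % ABV


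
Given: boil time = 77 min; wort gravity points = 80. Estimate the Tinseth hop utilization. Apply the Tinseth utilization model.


U = 1.65·0.000125^(GP/1000) · (1 − e^(−0.04·t))/4.15
bigness = 1.65·0.000125^(80/1000) = 0.8040
boil_factor = (1 − e^(−0.04·77))/4.15 = 0.2299
U = 0.8040 · 0.2299

0.1848


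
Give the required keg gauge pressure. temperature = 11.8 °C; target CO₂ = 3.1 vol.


psi = vols/(0.01821 + 0.09011·e^(−0.04·T)) − 14.695
psi = 3.1/(0.01821 + 0.09011·e^(−0.04·11.8)) − 14.695

26.9625 psi


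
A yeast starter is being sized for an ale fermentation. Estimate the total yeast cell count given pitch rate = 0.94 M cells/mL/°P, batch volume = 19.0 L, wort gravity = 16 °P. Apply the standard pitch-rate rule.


cells (billions) = rate · V_L · °P
cells = 0.94 · 19.0 · 16

285.7600 billion cells


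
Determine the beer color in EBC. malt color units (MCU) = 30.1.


SRM = 1.4922·MCU^0.6859;  EBC = SRM·1.97
SRM = 1.4922·30.1^0.6859 = 15.4161
EBC = 15.4161·1.97

30.3698 EBC


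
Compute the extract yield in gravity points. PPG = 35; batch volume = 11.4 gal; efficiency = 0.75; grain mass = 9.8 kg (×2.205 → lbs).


points = lbs × PPG × eff / vol
lbs = 9.8 × 2.205 = 21.6090
points = 21.6090 × 35 × 0.75 / 11.4

49.7576 points


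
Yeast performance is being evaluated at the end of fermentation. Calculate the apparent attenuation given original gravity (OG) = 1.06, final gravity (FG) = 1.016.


AA = (OG − FG)/(OG − 1) · 100
AA = (1.06 − 1.016)/(1.06 − 1) · 100

73.3333 %


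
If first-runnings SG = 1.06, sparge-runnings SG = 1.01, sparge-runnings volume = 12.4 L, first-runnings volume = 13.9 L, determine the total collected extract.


total = Σ (SG_i − 1)·1000·V_i
first = (1.06 − 1)·1000·13.9 = 834.0000
sparge = (1.01 − 1)·1000·12.4 = 124.0000
total = 834.0000 + 124.0000

958.0000 gravity·L


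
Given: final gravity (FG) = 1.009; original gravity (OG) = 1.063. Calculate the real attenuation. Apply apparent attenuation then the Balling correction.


AA = (OG−FG)/(OG−1)·100;  RA = AA·0.8192
AA = (1.063 − 1.009)/(1.063 − 1)·100 = 85.7143
RA = 85.7143·0.8192

70.2171 %


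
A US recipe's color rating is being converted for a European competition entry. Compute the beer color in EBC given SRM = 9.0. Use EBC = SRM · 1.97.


EBC = 9.0 · 1.97

17.7300 EBC


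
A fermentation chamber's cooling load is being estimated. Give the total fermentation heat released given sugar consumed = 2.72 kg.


Q = m_sugar · 590 kJ/kg
Q = 2.72 · 590

1604.8000 kJ


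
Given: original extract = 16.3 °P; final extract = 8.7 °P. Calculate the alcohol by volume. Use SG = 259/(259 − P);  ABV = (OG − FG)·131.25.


OG = 259/(259 − 16.3) = 1.0672
FG = 259/(259 − 8.7) = 1.0348
ABV = (1.0672 − 1.0348)·131.25

4.2529 % ABV


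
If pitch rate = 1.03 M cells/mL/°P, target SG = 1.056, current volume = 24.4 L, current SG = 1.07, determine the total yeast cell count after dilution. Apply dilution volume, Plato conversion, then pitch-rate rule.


V_w = V·((SG_c−1)/(SG_t−1)−1);  °P = 259 − 259/SG_t;  cells = rate·(V+V_w)·°P
V_w = 24.4·((1.07−1)/(1.056−1)−1) = 6.1000
V_final = 24.4 + 6.1000 = 30.5000
°P = 259 − 259/1.056 = 13.7348
cells = 1.03·30.5000·13.7348

431.4803 billion cells


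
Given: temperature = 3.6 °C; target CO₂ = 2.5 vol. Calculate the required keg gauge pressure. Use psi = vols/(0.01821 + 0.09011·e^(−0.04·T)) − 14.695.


psi = 2.5/(0.01821 + 0.09011·e^(−0.04·3.6)) − 14.695

11.2830 psi


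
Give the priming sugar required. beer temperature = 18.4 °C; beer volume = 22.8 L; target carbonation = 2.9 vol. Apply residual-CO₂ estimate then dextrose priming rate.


residual = 14.695·(0.01821 + 0.09011·e^(−0.04·T));  sugar = (target − residual)·4.0·V
residual = 14.695·(0.01821 + 0.09011·e^(−0.04·18.4)) = 0.9019
sugar = (2.9 − 0.9019)·4.0·22.8

182.2261 g


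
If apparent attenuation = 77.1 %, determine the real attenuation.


RA = AA · 0.8192
RA = 77.1 · 0.8192

63.1603 %


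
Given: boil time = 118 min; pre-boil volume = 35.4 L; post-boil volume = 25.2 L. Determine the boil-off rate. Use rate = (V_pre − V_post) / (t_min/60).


rate = (35.4 − 25.2) / (118/60)

5.1864 L/hr


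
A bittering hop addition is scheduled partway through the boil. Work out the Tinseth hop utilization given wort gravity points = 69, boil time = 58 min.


U = 1.65·0.000125^(GP/1000) · (1 − e^(−0.04·t))/4.15
bigness = 1.65·0.000125^(69/1000) = 0.8875
boil_factor = (1 − e^(−0.04·58))/4.15 = 0.2173
U = 0.8875 · 0.2173

0.1928


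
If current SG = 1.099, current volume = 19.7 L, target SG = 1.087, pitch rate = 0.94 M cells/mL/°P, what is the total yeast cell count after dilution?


V_w = V·((SG_c−1)/(SG_t−1)−1);  °P = 259 − 259/SG_t;  cells = rate·(V+V_w)·°P
V_w = 19.7·((1.099−1)/(1.087−1)−1) = 2.7172
V_final = 19.7 + 2.7172 = 22.4172
°P = 259 − 259/1.087 = 20.7295
cells = 0.94·22.4172·20.7295

436.8170 billion cells


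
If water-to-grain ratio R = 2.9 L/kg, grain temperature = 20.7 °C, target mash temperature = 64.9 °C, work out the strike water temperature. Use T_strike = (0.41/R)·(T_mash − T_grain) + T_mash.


T_strike = (0.41/2.9)·(64.9 − 20.7) + 64.9

71.1490 °C


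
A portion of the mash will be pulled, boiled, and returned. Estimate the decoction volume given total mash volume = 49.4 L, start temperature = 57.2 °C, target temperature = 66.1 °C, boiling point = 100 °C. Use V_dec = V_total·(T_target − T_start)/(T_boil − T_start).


V_dec = 49.4·(66.1 − 57.2)/(100 − 57.2)

10.2724 L


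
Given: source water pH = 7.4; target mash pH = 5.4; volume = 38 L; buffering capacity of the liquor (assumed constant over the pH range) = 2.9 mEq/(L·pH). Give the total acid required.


acid = buffering capacity · (pH_source − pH_target) · V
acid = 2.9 · (7.4 − 5.4) · 38

220.4000 mEq


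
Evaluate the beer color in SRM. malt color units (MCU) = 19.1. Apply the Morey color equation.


SRM = 1.4922 · MCU^0.6859
SRM = 1.4922 · 19.1^0.6859

11.2846 SRM


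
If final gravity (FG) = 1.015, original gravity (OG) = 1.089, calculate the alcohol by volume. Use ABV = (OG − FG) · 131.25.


ABV = (1.089 − 1.015) · 131.25

9.7125 % ABV


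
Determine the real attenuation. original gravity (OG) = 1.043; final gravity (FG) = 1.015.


AA = (OG−FG)/(OG−1)·100;  RA = AA·0.8192
AA = (1.043 − 1.015)/(1.043 − 1)·100 = 65.1163
RA = 65.1163·0.8192

53.3433 %


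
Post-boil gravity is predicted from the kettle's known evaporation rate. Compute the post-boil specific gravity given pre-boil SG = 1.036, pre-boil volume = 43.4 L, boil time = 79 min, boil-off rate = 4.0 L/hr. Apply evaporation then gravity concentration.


V_post = V_pre − rate·(t/60);  SG_post = 1 + (SG_pre−1)·V_pre/V_post
V_post = 43.4 − 4.0·(79/60) = 38.1333
SG_post = 1 + (1.036 − 1)·43.4/38.1333

1.0410


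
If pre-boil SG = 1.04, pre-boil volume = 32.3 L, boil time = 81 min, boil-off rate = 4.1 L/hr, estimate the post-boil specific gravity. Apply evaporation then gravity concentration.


V_post = V_pre − rate·(t/60);  SG_post = 1 + (SG_pre−1)·V_pre/V_post
V_post = 32.3 − 4.1·(81/60) = 26.7650
SG_post = 1 + (1.04 − 1)·32.3/26.7650

1.0483


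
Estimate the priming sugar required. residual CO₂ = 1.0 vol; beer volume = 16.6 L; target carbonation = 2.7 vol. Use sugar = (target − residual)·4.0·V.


sugar = (2.7 − 1.0)·4.0·16.6

112.8800 g


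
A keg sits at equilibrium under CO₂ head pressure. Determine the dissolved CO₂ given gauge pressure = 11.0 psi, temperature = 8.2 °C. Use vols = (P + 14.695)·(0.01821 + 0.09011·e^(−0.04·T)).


vols = (11.0 + 14.695)·(0.01821 + 0.09011·e^(−0.04·8.2))

2.1358 volumes


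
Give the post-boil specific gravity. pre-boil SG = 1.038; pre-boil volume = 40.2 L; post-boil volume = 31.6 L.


SG_post = 1 + (SG_pre − 1)·V_pre/V_post
pts_pre = (1.038 − 1)·1000 = 38.0000
pts_post = 38.0000·40.2/31.6 = 48.3418
SG_post = 1 + 48.3418/1000

1.0483


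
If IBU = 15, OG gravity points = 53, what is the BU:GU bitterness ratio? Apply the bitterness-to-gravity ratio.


BU:GU = IBU / OG_points
BU:GU = 15 / 53

0.2830


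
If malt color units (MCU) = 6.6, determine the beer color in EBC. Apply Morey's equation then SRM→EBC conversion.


SRM = 1.4922·MCU^0.6859;  EBC = SRM·1.97
SRM = 1.4922·6.6^0.6859 = 5.4444
EBC = 5.4444·1.97

10.7255 EBC


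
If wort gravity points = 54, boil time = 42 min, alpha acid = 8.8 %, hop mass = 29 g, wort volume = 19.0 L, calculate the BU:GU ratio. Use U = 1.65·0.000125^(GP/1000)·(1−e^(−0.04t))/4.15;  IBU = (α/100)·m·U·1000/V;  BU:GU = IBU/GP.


U = 1.65·0.000125^(54/1000)·(1−e^(−0.04·42))/4.15 = 0.1991
IBU = (8.8/100)·29·0.1991·1000/19.0 = 26.7437
BU:GU = 26.7437/54

0.4953


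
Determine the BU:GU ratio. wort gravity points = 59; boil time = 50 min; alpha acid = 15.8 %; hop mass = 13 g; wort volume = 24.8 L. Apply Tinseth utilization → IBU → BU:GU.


U = 1.65·0.000125^(GP/1000)·(1−e^(−0.04t))/4.15;  IBU = (α/100)·m·U·1000/V;  BU:GU = IBU/GP
U = 1.65·0.000125^(59/1000)·(1−e^(−0.04·50))/4.15 = 0.2023
IBU = (15.8/100)·13·0.2023·1000/24.8 = 16.7552
BU:GU = 16.7552/59

0.2840


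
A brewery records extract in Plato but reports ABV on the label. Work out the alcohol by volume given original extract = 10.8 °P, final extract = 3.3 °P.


SG = 259/(259 − P);  ABV = (OG − FG)·131.25
OG = 259/(259 − 10.8) = 1.0435
FG = 259/(259 − 3.3) = 1.0129
ABV = (1.0435 − 1.0129)·131.25

4.0172 % ABV


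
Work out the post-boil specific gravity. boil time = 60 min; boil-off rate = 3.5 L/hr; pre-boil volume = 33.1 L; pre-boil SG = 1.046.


V_post = V_pre − rate·(t/60);  SG_post = 1 + (SG_pre−1)·V_pre/V_post
V_post = 33.1 − 3.5·(60/60) = 29.6000
SG_post = 1 + (1.046 − 1)·33.1/29.6000

1.0514


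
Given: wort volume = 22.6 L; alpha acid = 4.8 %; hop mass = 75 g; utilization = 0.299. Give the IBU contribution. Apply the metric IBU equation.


IBU = (α/100)·mass·U·1000 / V
IBU = (4.8/100)·75·0.299·1000 / 22.6

47.6283 IBU


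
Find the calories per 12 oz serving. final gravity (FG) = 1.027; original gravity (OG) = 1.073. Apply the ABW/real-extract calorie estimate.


ABW = (OG−FG)·131.25·0.79/FG;  °P = 259 − 259/SG (for OG→OE and FG→AE);  RE = 0.1808·OE + 0.8192·AE;  Cal = (6.9·ABW + 4·(RE−0.1))·FG·3.55
ABW = (1.073 − 1.027)·131.25·0.79/1.027 = 4.6442
OE = 259 − 259/1.073 = 17.6207 °P
AE = 259 − 259/1.027 = 6.8092 °P
RE = 0.1808·17.6207 + 0.8192·6.8092 = 8.7639 °P
Cal = (6.9·4.6442 + 4·(8.7639−0.1))·1.027·3.55

243.1808 kcal


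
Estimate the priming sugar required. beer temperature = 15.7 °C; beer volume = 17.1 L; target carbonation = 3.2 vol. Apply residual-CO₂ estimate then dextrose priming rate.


residual = 14.695·(0.01821 + 0.09011·e^(−0.04·T));  sugar = (target − residual)·4.0·V
residual = 14.695·(0.01821 + 0.09011·e^(−0.04·15.7)) = 0.9742
sugar = (3.2 − 0.9742)·4.0·17.1

152.2414 g


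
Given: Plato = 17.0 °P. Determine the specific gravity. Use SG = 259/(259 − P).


SG = 259/(259 − 17.0)

1.0702


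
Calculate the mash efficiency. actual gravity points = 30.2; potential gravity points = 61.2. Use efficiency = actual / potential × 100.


efficiency = 30.2 / 61.2 × 100

49.3464 %


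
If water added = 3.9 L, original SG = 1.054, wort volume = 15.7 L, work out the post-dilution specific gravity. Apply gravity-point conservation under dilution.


SG_new = 1 + (SG_old − 1)·V_old/(V_old + V_water)
pts = (1.054 − 1)·1000·15.7/(15.7 + 3.9) = 43.2551
SG_new = 1 + 43.2551/1000

1.0433


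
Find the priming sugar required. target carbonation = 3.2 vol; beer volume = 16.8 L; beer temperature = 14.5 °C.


residual = 14.695·(0.01821 + 0.09011·e^(−0.04·T));  sugar = (target − residual)·4.0·V
residual = 14.695·(0.01821 + 0.09011·e^(−0.04·14.5)) = 1.0090
sugar = (3.2 − 1.0090)·4.0·16.8

147.2356 g


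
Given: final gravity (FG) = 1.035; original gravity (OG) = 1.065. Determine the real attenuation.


AA = (OG−FG)/(OG−1)·100;  RA = AA·0.8192
AA = (1.065 − 1.035)/(1.065 − 1)·100 = 46.1538
RA = 46.1538·0.8192

37.8092 %


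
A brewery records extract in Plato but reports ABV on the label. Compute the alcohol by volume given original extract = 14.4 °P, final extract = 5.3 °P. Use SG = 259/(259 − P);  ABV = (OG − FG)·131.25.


OG = 259/(259 − 14.4) = 1.0589
FG = 259/(259 − 5.3) = 1.0209
ABV = (1.0589 − 1.0209)·131.25

4.9850 % ABV


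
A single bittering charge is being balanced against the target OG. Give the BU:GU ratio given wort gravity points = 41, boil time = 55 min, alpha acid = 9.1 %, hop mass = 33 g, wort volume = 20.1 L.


U = 1.65·0.000125^(GP/1000)·(1−e^(−0.04t))/4.15;  IBU = (α/100)·m·U·1000/V;  BU:GU = IBU/GP
U = 1.65·0.000125^(41/1000)·(1−e^(−0.04·55))/4.15 = 0.2446
IBU = (9.1/100)·33·0.2446·1000/20.1 = 36.5398
BU:GU = 36.5398/41

0.8912


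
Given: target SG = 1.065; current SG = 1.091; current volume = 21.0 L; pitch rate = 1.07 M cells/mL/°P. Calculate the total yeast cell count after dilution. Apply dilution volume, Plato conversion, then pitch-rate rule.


V_w = V·((SG_c−1)/(SG_t−1)−1);  °P = 259 − 259/SG_t;  cells = rate·(V+V_w)·°P
V_w = 21.0·((1.091−1)/(1.065−1)−1) = 8.4000
V_final = 21.0 + 8.4000 = 29.4000
°P = 259 − 259/1.065 = 15.8075
cells = 1.07·29.4000·15.8075

497.2727 billion cells


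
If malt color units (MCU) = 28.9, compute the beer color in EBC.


SRM = 1.4922·MCU^0.6859;  EBC = SRM·1.97
SRM = 1.4922·28.9^0.6859 = 14.9919
EBC = 14.9919·1.97

29.5341 EBC


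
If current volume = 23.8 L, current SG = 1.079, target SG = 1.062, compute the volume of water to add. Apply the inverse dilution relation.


V_water = V·((SG_curr − 1)/(SG_target − 1) − 1)
V_water = 23.8·((1.079 − 1)/(1.062 − 1) − 1)

6.5258 L


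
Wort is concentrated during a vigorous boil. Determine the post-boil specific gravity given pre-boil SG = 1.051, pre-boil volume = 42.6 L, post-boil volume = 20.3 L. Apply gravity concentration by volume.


SG_post = 1 + (SG_pre − 1)·V_pre/V_post
pts_pre = (1.051 − 1)·1000 = 51.0000
pts_post = 51.0000·42.6/20.3 = 107.0246
SG_post = 1 + 107.0246/1000

1.1070


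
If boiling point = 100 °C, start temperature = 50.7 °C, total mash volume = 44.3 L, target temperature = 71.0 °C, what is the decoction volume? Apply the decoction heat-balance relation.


V_dec = V_total·(T_target − T_start)/(T_boil − T_start)
V_dec = 44.3·(71.0 − 50.7)/(100 − 50.7)

18.2412 L


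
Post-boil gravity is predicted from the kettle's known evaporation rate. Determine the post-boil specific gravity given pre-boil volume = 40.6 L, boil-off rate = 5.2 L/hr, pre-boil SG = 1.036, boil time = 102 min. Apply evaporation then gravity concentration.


V_post = V_pre − rate·(t/60);  SG_post = 1 + (SG_pre−1)·V_pre/V_post
V_post = 40.6 − 5.2·(102/60) = 31.7600
SG_post = 1 + (1.036 − 1)·40.6/31.7600

1.0460


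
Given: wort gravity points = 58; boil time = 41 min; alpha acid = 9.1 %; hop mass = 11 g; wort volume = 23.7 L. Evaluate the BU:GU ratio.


U = 1.65·0.000125^(GP/1000)·(1−e^(−0.04t))/4.15;  IBU = (α/100)·m·U·1000/V;  BU:GU = IBU/GP
U = 1.65·0.000125^(58/1000)·(1−e^(−0.04·41))/4.15 = 0.1903
IBU = (9.1/100)·11·0.1903·1000/23.7 = 8.0369
BU:GU = 8.0369/58

0.1386


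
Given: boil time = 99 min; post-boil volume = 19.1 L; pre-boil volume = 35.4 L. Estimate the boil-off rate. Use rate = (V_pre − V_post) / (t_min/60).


rate = (35.4 − 19.1) / (99/60)

9.8788 L/hr


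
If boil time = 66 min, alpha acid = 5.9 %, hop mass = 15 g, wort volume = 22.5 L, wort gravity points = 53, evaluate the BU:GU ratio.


U = 1.65·0.000125^(GP/1000)·(1−e^(−0.04t))/4.15;  IBU = (α/100)·m·U·1000/V;  BU:GU = IBU/GP
U = 1.65·0.000125^(53/1000)·(1−e^(−0.04·66))/4.15 = 0.2293
IBU = (5.9/100)·15·0.2293·1000/22.5 = 9.0194
BU:GU = 9.0194/53

0.1702


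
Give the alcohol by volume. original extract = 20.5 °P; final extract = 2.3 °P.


SG = 259/(259 − P);  ABV = (OG − FG)·131.25
OG = 259/(259 − 20.5) = 1.0860
FG = 259/(259 − 2.3) = 1.0090
ABV = (1.0860 − 1.0090)·131.25

10.1055 % ABV


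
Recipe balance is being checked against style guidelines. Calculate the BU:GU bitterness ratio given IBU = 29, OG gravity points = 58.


BU:GU = IBU / OG_points
BU:GU = 29 / 58

0.5000


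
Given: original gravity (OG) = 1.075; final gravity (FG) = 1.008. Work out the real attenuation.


AA = (OG−FG)/(OG−1)·100;  RA = AA·0.8192
AA = (1.075 − 1.008)/(1.075 − 1)·100 = 89.3333
RA = 89.3333·0.8192

73.1819 %


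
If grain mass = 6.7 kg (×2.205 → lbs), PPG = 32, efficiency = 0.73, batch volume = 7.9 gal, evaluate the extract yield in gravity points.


points = lbs × PPG × eff / vol
lbs = 6.7 × 2.205 = 14.7735
points = 14.7735 × 32 × 0.73 / 7.9

43.6847 points


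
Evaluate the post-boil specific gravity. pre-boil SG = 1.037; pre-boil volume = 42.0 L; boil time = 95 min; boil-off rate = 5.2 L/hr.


V_post = V_pre − rate·(t/60);  SG_post = 1 + (SG_pre−1)·V_pre/V_post
V_post = 42.0 − 5.2·(95/60) = 33.7667
SG_post = 1 + (1.037 − 1)·42.0/33.7667

1.0460


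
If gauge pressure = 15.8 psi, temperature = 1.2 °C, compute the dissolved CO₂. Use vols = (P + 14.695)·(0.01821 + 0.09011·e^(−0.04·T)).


vols = (15.8 + 14.695)·(0.01821 + 0.09011·e^(−0.04·1.2))

3.1744 volumes


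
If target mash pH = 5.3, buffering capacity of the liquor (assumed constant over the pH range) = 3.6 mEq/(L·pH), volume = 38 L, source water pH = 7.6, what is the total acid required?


acid = buffering capacity · (pH_source − pH_target) · V
acid = 3.6 · (7.6 − 5.3) · 38

314.6400 mEq


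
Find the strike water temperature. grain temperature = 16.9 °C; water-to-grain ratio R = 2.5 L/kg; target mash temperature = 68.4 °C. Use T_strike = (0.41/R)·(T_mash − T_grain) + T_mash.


T_strike = (0.41/2.5)·(68.4 − 16.9) + 68.4

76.8460 °C


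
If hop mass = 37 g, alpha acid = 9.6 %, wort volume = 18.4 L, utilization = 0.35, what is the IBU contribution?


IBU = (α/100)·mass·U·1000 / V
IBU = (9.6/100)·37·0.35·1000 / 18.4

67.5652 IBU


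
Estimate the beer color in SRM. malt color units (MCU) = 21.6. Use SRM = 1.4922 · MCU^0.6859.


SRM = 1.4922 · 21.6^0.6859

12.2780 SRM


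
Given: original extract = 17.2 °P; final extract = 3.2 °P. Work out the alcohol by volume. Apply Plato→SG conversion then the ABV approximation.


SG = 259/(259 − P);  ABV = (OG − FG)·131.25
OG = 259/(259 − 17.2) = 1.0711
FG = 259/(259 − 3.2) = 1.0125
ABV = (1.0711 − 1.0125)·131.25

7.6943 % ABV


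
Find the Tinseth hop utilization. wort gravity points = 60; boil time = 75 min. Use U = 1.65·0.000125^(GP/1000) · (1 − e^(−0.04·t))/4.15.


bigness = 1.65·0.000125^(60/1000) = 0.9623
boil_factor = (1 − e^(−0.04·75))/4.15 = 0.2290
U = 0.9623 · 0.2290

0.2203


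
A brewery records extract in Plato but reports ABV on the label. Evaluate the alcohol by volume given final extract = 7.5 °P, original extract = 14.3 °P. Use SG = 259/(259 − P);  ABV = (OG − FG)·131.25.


OG = 259/(259 − 14.3) = 1.0584
FG = 259/(259 − 7.5) = 1.0298
ABV = (1.0584 − 1.0298)·131.25

3.7561 % ABV


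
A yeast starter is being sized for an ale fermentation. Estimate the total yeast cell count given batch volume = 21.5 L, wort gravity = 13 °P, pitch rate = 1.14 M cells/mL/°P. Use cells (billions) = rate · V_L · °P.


cells = 1.14 · 21.5 · 13

318.6300 billion cells


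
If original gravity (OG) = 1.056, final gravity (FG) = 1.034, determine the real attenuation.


AA = (OG−FG)/(OG−1)·100;  RA = AA·0.8192
AA = (1.056 − 1.034)/(1.056 − 1)·100 = 39.2857
RA = 39.2857·0.8192

32.1829 %


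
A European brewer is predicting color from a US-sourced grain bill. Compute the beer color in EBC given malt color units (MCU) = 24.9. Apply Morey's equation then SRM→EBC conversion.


SRM = 1.4922·MCU^0.6859;  EBC = SRM·1.97
SRM = 1.4922·24.9^0.6859 = 13.5357
EBC = 13.5357·1.97

26.6653 EBC


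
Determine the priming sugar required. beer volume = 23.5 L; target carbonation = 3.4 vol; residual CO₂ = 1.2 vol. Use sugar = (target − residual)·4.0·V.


sugar = (3.4 − 1.2)·4.0·23.5

206.8000 g


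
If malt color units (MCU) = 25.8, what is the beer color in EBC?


SRM = 1.4922·MCU^0.6859;  EBC = SRM·1.97
SRM = 1.4922·25.8^0.6859 = 13.8694
EBC = 13.8694·1.97

27.3227 EBC


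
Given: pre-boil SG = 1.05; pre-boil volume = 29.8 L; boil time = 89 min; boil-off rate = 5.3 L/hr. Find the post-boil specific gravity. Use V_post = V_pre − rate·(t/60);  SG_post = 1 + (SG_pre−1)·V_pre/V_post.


V_post = 29.8 − 5.3·(89/60) = 21.9383
SG_post = 1 + (1.05 − 1)·29.8/21.9383

1.0679


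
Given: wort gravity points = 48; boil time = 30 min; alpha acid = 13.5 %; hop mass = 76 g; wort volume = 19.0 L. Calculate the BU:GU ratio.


U = 1.65·0.000125^(GP/1000)·(1−e^(−0.04t))/4.15;  IBU = (α/100)·m·U·1000/V;  BU:GU = IBU/GP
U = 1.65·0.000125^(48/1000)·(1−e^(−0.04·30))/4.15 = 0.1805
IBU = (13.5/100)·76·0.1805·1000/19.0 = 97.4626
BU:GU = 97.4626/48

2.0305


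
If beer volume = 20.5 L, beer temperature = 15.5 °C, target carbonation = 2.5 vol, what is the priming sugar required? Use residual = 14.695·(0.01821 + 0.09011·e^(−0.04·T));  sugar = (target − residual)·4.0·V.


residual = 14.695·(0.01821 + 0.09011·e^(−0.04·15.5)) = 0.9799
sugar = (2.5 − 0.9799)·4.0·20.5

124.6462 g


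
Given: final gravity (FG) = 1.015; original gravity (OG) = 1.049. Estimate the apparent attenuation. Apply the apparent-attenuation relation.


AA = (OG − FG)/(OG − 1) · 100
AA = (1.049 − 1.015)/(1.049 − 1) · 100

69.3878 %


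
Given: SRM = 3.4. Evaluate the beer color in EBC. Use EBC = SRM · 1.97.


EBC = 3.4 · 1.97

6.6980 EBC


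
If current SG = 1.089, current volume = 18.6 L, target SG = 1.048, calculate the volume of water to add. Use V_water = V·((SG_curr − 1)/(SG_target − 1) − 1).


V_water = 18.6·((1.089 − 1)/(1.048 − 1) − 1)

15.8875 L


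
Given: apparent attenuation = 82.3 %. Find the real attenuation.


RA = AA · 0.8192
RA = 82.3 · 0.8192

67.4202 %


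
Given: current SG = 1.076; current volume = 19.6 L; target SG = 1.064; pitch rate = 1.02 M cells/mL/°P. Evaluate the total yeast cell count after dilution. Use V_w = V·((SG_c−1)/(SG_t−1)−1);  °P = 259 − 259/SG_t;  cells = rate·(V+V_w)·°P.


V_w = 19.6·((1.076−1)/(1.064−1)−1) = 3.6750
V_final = 19.6 + 3.6750 = 23.2750
°P = 259 − 259/1.064 = 15.5789
cells = 1.02·23.2750·15.5789

369.8520 billion cells


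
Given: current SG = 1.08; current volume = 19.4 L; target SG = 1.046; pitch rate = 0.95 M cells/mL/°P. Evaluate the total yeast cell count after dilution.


V_w = V·((SG_c−1)/(SG_t−1)−1);  °P = 259 − 259/SG_t;  cells = rate·(V+V_w)·°P
V_w = 19.4·((1.08−1)/(1.046−1)−1) = 14.3391
V_final = 19.4 + 14.3391 = 33.7391
°P = 259 − 259/1.046 = 11.3901
cells = 0.95·33.7391·11.3901

365.0761 billion cells


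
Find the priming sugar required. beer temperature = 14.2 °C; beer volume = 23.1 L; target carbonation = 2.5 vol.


residual = 14.695·(0.01821 + 0.09011·e^(−0.04·T));  sugar = (target − residual)·4.0·V
residual = 14.695·(0.01821 + 0.09011·e^(−0.04·14.2)) = 1.0179
sugar = (2.5 − 1.0179)·4.0·23.1

136.9419 g


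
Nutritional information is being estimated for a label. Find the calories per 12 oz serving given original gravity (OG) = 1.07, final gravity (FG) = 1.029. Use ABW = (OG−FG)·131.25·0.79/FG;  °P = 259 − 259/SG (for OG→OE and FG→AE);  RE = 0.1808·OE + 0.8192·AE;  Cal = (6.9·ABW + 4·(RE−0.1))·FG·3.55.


ABW = (1.07 − 1.029)·131.25·0.79/1.029 = 4.1314
OE = 259 − 259/1.07 = 16.9439 °P
AE = 259 − 259/1.029 = 7.2993 °P
RE = 0.1808·16.9439 + 0.8192·7.2993 = 9.0431 °P
Cal = (6.9·4.1314 + 4·(9.0431−0.1))·1.029·3.55

234.8071 kcal
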